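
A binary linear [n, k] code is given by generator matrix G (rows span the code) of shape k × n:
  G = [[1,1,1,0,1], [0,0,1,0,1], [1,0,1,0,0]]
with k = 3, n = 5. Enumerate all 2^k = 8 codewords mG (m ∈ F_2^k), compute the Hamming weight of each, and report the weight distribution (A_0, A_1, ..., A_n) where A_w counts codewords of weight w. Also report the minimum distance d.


Weight distribution: A_0 = 1, A_2 = 6, A_4 = 1. Minimum distance d = 2.

Enumerate all 2^3 = 8 messages m ∈ F_2^3.
For each, compute codeword c = mG in F_2^5, then tally its weight.
  m = 000 → c = 00000, weight = 0.
  m = 100 → c = 11101, weight = 4.
  m = 010 → c = 00101, weight = 2.
  m = 110 → c = 11000, weight = 2.
  m = 001 → c = 10100, weight = 2.
  m = 101 → c = 01001, weight = 2.
  m = 011 → c = 10001, weight = 2.
  m = 111 → c = 01100, weight = 2.
Tally weights:
  weight 0: 1 codewords.
  weight 2: 6 codewords.
  weight 4: 1 codewords.
Minimum distance d = smallest w > 0 with A_w > 0 = 2.
Sanity: Σ A_w = 8 = 2^3 = 8 ✓.


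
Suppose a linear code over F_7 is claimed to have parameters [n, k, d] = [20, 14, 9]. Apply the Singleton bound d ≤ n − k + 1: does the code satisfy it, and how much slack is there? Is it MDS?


Singleton RHS = n − k + 1 = 7, slack = -2, bound violated (no such code; not MDS).

Singleton bound: d ≤ n − k + 1.
Here n = 20, k = 14, so n − k + 1 = 7.
Given d = 9, check d ≤ 7: NO.
Slack = (n − k + 1) − d = -2.
The slack is negative: d = 9 exceeds n − k + 1 = 7 by 2, so the Singleton bound is violated and no linear [20, 14, 9]_7 code can exist. In particular it is not MDS (MDS requires d = n − k + 1 exactly).
Description: the claimed parameters are [20, 14, 9]_7; such a code would be impossible (violates the Singleton bound).


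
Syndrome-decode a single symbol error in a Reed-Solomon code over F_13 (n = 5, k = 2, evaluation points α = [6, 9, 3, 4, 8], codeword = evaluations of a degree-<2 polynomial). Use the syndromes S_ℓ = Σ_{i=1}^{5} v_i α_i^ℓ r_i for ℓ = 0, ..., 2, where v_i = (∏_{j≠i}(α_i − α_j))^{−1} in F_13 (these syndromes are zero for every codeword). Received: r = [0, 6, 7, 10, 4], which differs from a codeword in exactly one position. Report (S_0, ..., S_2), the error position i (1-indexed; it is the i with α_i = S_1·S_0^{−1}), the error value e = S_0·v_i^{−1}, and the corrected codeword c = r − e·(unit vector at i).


S = (12, 9, 10), error at position 4, error magnitude e = 1, c = [0, 6, 7, 9, 4].

Step 1: column multipliers v_i = (∏_{j≠i}(α_i − α_j))^{−1} mod 13.
  i = 1 (α = 6): (6−9)(6−3)(6−4)(6−8) = (−3)·3·2·(−2) = 36 ≡ 10, so v_1 = 10^{−1} = 4 (mod 13).
  i = 2 (α = 9): (9−6)(9−3)(9−4)(9−8) = 3·6·5·1 = 90 ≡ 12, so v_2 = 12^{−1} = 12 (mod 13).
  i = 3 (α = 3): (3−6)(3−9)(3−4)(3−8) = (−3)·(−6)·(−1)·(−5) = 90 ≡ 12, so v_3 = 12^{−1} = 12 (mod 13).
  i = 4 (α = 4): (4−6)(4−9)(4−3)(4−8) = (−2)·(−5)·1·(−4) = −40 ≡ 12, so v_4 = 12^{−1} = 12 (mod 13).
  i = 5 (α = 8): (8−6)(8−9)(8−3)(8−4) = 2·(−1)·5·4 = −40 ≡ 12, so v_5 = 12^{−1} = 12 (mod 13).
  v = [4, 12, 12, 12, 12].
Step 2: syndromes of r = [0, 6, 7, 10, 4] (all sums mod 13).
  S_0 = Σ v_i r_i = 4·0 + 12·6 + 12·7 + 12·10 + 12·4 = 324 ≡ 12.
  S_1 = Σ v_i α_i r_i = 4·6·0 + 12·9·6 + 12·3·7 + 12·4·10 + 12·8·4 = 1764 ≡ 9.
  α_i^2 mod 13 = [10, 3, 9, 3, 12].
  S_2 = Σ v_i α_i^2 r_i = 4·10·0 + 12·3·6 + 12·9·7 + 12·3·10 + 12·12·4 = 1908 ≡ 10.
  S = (12, 9, 10) ≠ 0, so r is not a codeword (an error is present).
Step 3: locate the error. For a single error e at position i, S_ℓ = v_i·e·α_i^ℓ, so α_err = S_1/S_0.
  S_0^{−1} = 12^{−1} = 12 (mod 13), so α_err = 9·12 = 108 ≡ 4 = α_4. Error position i = 4.
  Consistency check: S_2/S_1 = 10·3 = 30 ≡ 4 = α_err ✓ (single-error assumption holds).
Step 4: error magnitude e = S_0/v_4 = S_0·∏_{j≠4}(α_4 − α_j) = 12·12 = 144 ≡ 1 (mod 13).
Step 5: correct position 4: c_4 = r_4 − e = 10 − 1 ≡ 9 (mod 13). Hence c = [0, 6, 7, 9, 4].
  Check: interpolating c through the α_i gives m(x) = 1 + 2·x (degree < 2) with m(α_i) = c_i for every i, so c is indeed a codeword.


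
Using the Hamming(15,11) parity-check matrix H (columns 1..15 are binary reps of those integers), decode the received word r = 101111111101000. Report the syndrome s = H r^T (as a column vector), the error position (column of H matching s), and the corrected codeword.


s = (0, 1, 0, 1)^T, error position = 5, corrected codeword c = 101101111101000

Compute s = H r^T mod 2 one row at a time:
  s_1 = 1 + 1 + 1 + 0 + 1 + 0 + 0 + 0 = 4 ≡ 0 (mod 2).
  s_2 = 1 + 1 + 1 + 1 + 1 + 0 + 0 + 0 = 5 ≡ 1 (mod 2).
  s_3 = 0 + 1 + 1 + 1 + 1 + 0 + 0 + 0 = 4 ≡ 0 (mod 2).
  s_4 = 1 + 1 + 1 + 1 + 1 + 0 + 0 + 0 = 5 ≡ 1 (mod 2).
s = (0, 1, 0, 1)^T — this equals column 5 of H (binary 0101), so error is at position 5.
Correct: flip bit 5 of r = 101111111101000 to get c = 101101111101000.


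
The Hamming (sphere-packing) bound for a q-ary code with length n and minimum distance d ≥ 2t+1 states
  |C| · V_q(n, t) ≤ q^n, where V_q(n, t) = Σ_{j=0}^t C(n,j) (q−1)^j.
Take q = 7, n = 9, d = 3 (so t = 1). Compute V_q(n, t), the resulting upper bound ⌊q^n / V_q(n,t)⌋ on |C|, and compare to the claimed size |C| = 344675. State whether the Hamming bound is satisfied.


V_q(n, t) = 55, q^n = 40353607, Hamming bound = 733701, |C| = 344675 ≤ bound (satisfied).

Step 1: Compute V_q(n, t) = Σ_{j=0}^1 C(n, j) (q−1)^j.
  j = 0: C(9,0)·(6)^0 = 1·1 = 1.
  j = 1: C(9,1)·(6)^1 = 9·6 = 54.
  V_q(n, t) = 1 + 54 = 55.
Step 2: q^n = 7^9 = 40353607.
Step 3: Hamming bound ⌊q^n / V_q(n,t)⌋ = ⌊40353607/55⌋ = 733701.
Step 4: Compare |C| = 344675 to 733701: satisfied.
The claimed |C| lies below the Hamming bound.


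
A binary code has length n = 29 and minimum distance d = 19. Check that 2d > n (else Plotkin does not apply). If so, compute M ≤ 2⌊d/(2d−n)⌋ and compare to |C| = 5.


Plotkin bound M ≤ 4; given |C| = 5 > bound (violated).

Check applicability: 2d = 38, n = 29.
2d − n = 9 > 0, so Plotkin applies.
Compute d/(2d−n) = 19/9 ≈ 2.1111.
⌊d/(2d−n)⌋ = 2.
Plotkin bound: M ≤ 2·2 = 4.
Given |C| = 5, check: VIOLATED.
This |C| is above the Plotkin bound, so no binary code with n = 29, d = 19 and 5 codewords exists.


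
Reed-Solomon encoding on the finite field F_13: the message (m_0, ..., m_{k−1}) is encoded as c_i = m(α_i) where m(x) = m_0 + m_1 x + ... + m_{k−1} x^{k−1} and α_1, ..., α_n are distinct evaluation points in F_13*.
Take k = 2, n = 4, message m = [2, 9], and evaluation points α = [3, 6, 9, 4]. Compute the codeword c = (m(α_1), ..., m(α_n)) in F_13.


c = [3, 4, 5, 12]

Message polynomial: m(x) = 2 + 9·x (mod 13).
For each evaluation point α_i, compute m(α_i) mod 13:
  α_1 = 3: Horner steps 9 → 3, so m(3) = 3.
  α_2 = 6: Horner steps 9 → 4, so m(6) = 4.
  α_3 = 9: Horner steps 9 → 5, so m(9) = 5.
  α_4 = 4: Horner steps 9 → 12, so m(4) = 12.
Codeword c = [3, 4, 5, 12] ∈ F_13^4.


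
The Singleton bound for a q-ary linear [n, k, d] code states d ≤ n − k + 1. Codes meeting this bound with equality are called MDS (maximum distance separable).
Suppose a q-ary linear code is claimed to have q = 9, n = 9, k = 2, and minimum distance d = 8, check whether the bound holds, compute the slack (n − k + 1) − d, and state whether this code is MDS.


Singleton RHS = n − k + 1 = 8, slack = 0, bound satisfied, MDS.

Singleton bound: d ≤ n − k + 1.
Here n = 9, k = 2, so n − k + 1 = 8.
Given d = 8, check d ≤ 8: YES.
Slack = (n − k + 1) − d = 0.
The code is MDS (slack = 0).
Description: the claimed parameters are [9, 2, 8]_9; such a code would be MDS (meets Singleton bound).


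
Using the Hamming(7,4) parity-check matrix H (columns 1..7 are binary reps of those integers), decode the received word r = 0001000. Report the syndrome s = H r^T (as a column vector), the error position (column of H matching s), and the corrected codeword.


s = (1, 0, 0)^T, error position = 4, corrected codeword c = 0000000

Compute s = H r^T mod 2 one row at a time:
  s_1 = 1 + 0 + 0 + 0 = 1 ≡ 1 (mod 2).
  s_2 = 0 + 0 + 0 + 0 = 0 ≡ 0 (mod 2).
  s_3 = 0 + 0 + 0 + 0 = 0 ≡ 0 (mod 2).
s = (1, 0, 0)^T — this equals column 4 of H (binary 100), so error is at position 4.
Correct: flip bit 4 of r = 0001000 to get c = 0000000.


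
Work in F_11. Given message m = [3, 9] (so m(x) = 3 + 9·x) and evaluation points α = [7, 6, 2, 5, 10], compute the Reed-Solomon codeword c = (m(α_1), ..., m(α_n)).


c = [0, 2, 10, 4, 5]

Message polynomial: m(x) = 3 + 9·x (mod 11).
For each evaluation point α_i, compute m(α_i) mod 11:
  α_1 = 7: Horner steps 9 → 0, so m(7) = 0.
  α_2 = 6: Horner steps 9 → 2, so m(6) = 2.
  α_3 = 2: Horner steps 9 → 10, so m(2) = 10.
  α_4 = 5: Horner steps 9 → 4, so m(5) = 4.
  α_5 = 10: Horner steps 9 → 5, so m(10) = 5.
Codeword c = [0, 2, 10, 4, 5] ∈ F_11^5.


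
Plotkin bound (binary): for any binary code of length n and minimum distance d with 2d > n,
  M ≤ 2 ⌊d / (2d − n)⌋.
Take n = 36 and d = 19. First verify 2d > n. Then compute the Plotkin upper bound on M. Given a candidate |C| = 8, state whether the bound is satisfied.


Plotkin bound M ≤ 18; given |C| = 8 ≤ bound (satisfied).

Check applicability: 2d = 38, n = 36.
2d − n = 2 > 0, so Plotkin applies.
Compute d/(2d−n) = 19/2 ≈ 9.5000.
⌊d/(2d−n)⌋ = 9.
Plotkin bound: M ≤ 2·9 = 18.
Given |C| = 8, check: satisfied.
This |C| is below the Plotkin bound.


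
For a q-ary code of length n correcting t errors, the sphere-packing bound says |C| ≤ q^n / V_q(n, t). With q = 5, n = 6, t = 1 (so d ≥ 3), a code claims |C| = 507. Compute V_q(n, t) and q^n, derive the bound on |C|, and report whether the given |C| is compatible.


V_q(n, t) = 25, q^n = 15625, Hamming bound = 625, |C| = 507 ≤ bound (satisfied).

Step 1: Compute V_q(n, t) = Σ_{j=0}^1 C(n, j) (q−1)^j.
  j = 0: C(6,0)·(4)^0 = 1·1 = 1.
  j = 1: C(6,1)·(4)^1 = 6·4 = 24.
  V_q(n, t) = 1 + 24 = 25.
Step 2: q^n = 5^6 = 15625.
Step 3: Hamming bound ⌊q^n / V_q(n,t)⌋ = ⌊15625/25⌋ = 625.
Step 4: Compare |C| = 507 to 625: satisfied.
The claimed |C| lies below the Hamming bound.


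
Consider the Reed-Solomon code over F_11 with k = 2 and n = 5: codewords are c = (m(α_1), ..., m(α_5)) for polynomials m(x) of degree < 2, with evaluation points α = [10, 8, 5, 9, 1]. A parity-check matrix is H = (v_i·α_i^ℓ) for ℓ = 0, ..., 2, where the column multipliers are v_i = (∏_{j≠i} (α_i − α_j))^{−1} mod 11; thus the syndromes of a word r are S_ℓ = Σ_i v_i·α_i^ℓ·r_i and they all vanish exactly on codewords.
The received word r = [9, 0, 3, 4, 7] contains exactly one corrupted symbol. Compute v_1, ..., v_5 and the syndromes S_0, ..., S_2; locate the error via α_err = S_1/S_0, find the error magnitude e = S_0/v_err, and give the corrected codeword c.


S = (5, 1, 9), error at position 4, error magnitude e = 5, c = [9, 0, 3, 10, 7].

Step 1: column multipliers v_i = (∏_{j≠i}(α_i − α_j))^{−1} mod 11.
  i = 1 (α = 10): (10−8)(10−5)(10−9)(10−1) = 2·5·1·9 = 90 ≡ 2, so v_1 = 2^{−1} = 6 (mod 11).
  i = 2 (α = 8): (8−10)(8−5)(8−9)(8−1) = (−2)·3·(−1)·7 = 42 ≡ 9, so v_2 = 9^{−1} = 5 (mod 11).
  i = 3 (α = 5): (5−10)(5−8)(5−9)(5−1) = (−5)·(−3)·(−4)·4 = −240 ≡ 2, so v_3 = 2^{−1} = 6 (mod 11).
  i = 4 (α = 9): (9−10)(9−8)(9−5)(9−1) = (−1)·1·4·8 = −32 ≡ 1, so v_4 = 1^{−1} = 1 (mod 11).
  i = 5 (α = 1): (1−10)(1−8)(1−5)(1−9) = (−9)·(−7)·(−4)·(−8) = 2016 ≡ 3, so v_5 = 3^{−1} = 4 (mod 11).
  v = [6, 5, 6, 1, 4].
Step 2: syndromes of r = [9, 0, 3, 4, 7] (all sums mod 11).
  S_0 = Σ v_i r_i = 6·9 + 5·0 + 6·3 + 1·4 + 4·7 = 104 ≡ 5.
  S_1 = Σ v_i α_i r_i = 6·10·9 + 5·8·0 + 6·5·3 + 1·9·4 + 4·1·7 = 694 ≡ 1.
  α_i^2 mod 11 = [1, 9, 3, 4, 1].
  S_2 = Σ v_i α_i^2 r_i = 6·1·9 + 5·9·0 + 6·3·3 + 1·4·4 + 4·1·7 = 152 ≡ 9.
  S = (5, 1, 9) ≠ 0, so r is not a codeword (an error is present).
Step 3: locate the error. For a single error e at position i, S_ℓ = v_i·e·α_i^ℓ, so α_err = S_1/S_0.
  S_0^{−1} = 5^{−1} = 9 (mod 11), so α_err = 1·9 = 9 ≡ 9 = α_4. Error position i = 4.
  Consistency check: S_2/S_1 = 9·1 = 9 ≡ 9 = α_err ✓ (single-error assumption holds).
Step 4: error magnitude e = S_0/v_4 = S_0·∏_{j≠4}(α_4 − α_j) = 5·1 = 5 ≡ 5 (mod 11).
Step 5: correct position 4: c_4 = r_4 − e = 4 − 5 ≡ 10 (mod 11). Hence c = [9, 0, 3, 10, 7].
  Check: interpolating c through the α_i gives m(x) = 8 + 10·x (degree < 2) with m(α_i) = c_i for every i, so c is indeed a codeword.


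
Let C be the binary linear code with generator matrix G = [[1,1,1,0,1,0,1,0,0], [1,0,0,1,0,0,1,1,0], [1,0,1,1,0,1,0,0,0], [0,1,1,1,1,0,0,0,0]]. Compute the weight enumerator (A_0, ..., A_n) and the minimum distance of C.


Weight distribution: A_0 = 1, A_1 = 1, A_3 = 2, A_4 = 5, A_5 = 5, A_6 = 2. Minimum distance d = 1.

Enumerate all 2^4 = 16 messages m ∈ F_2^4.
For each, compute codeword c = mG in F_2^9, then tally its weight.
  m = 0000 → c = 000000000, weight = 0.
  m = 1000 → c = 111010100, weight = 5.
  m = 0100 → c = 100100110, weight = 4.
  m = 1100 → c = 011110010, weight = 5.
  m = 0010 → c = 101101000, weight = 4.
  m = 1010 → c = 010111100, weight = 5.
  m = 0110 → c = 001001110, weight = 4.
  m = 1110 → c = 110011010, weight = 5.
  m = 0001 → c = 011110000, weight = 4.
  m = 1001 → c = 100100100, weight = 3.
  m = 0101 → c = 111010110, weight = 6.
  m = 1101 → c = 000000010, weight = 1.
  m = 0011 → c = 110011000, weight = 4.
  m = 1011 → c = 001001100, weight = 3.
  m = 0111 → c = 010111110, weight = 6.
  m = 1111 → c = 101101010, weight = 5.
Tally weights:
  weight 0: 1 codewords.
  weight 1: 1 codewords.
  weight 3: 2 codewords.
  weight 4: 5 codewords.
  weight 5: 5 codewords.
  weight 6: 2 codewords.
Minimum distance d = smallest w > 0 with A_w > 0 = 1.
Sanity: Σ A_w = 16 = 2^4 = 16 ✓.


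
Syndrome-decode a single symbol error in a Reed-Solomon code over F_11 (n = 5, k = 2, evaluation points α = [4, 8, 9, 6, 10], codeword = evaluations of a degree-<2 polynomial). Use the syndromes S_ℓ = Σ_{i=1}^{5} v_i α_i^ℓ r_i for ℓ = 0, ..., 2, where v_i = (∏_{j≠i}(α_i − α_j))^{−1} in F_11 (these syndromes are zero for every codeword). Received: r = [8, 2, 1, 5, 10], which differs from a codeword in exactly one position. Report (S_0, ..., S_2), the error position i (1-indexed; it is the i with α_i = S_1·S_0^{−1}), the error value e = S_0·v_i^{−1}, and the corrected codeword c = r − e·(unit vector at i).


S = (4, 3, 5), error at position 3, error magnitude e = 6, c = [8, 2, 6, 5, 10].

Step 1: column multipliers v_i = (∏_{j≠i}(α_i − α_j))^{−1} mod 11.
  i = 1 (α = 4): (4−8)(4−9)(4−6)(4−10) = (−4)·(−5)·(−2)·(−6) = 240 ≡ 9, so v_1 = 9^{−1} = 5 (mod 11).
  i = 2 (α = 8): (8−4)(8−9)(8−6)(8−10) = 4·(−1)·2·(−2) = 16 ≡ 5, so v_2 = 5^{−1} = 9 (mod 11).
  i = 3 (α = 9): (9−4)(9−8)(9−6)(9−10) = 5·1·3·(−1) = −15 ≡ 7, so v_3 = 7^{−1} = 8 (mod 11).
  i = 4 (α = 6): (6−4)(6−8)(6−9)(6−10) = 2·(−2)·(−3)·(−4) = −48 ≡ 7, so v_4 = 7^{−1} = 8 (mod 11).
  i = 5 (α = 10): (10−4)(10−8)(10−9)(10−6) = 6·2·1·4 = 48 ≡ 4, so v_5 = 4^{−1} = 3 (mod 11).
  v = [5, 9, 8, 8, 3].
Step 2: syndromes of r = [8, 2, 1, 5, 10] (all sums mod 11).
  S_0 = Σ v_i r_i = 5·8 + 9·2 + 8·1 + 8·5 + 3·10 = 136 ≡ 4.
  S_1 = Σ v_i α_i r_i = 5·4·8 + 9·8·2 + 8·9·1 + 8·6·5 + 3·10·10 = 916 ≡ 3.
  α_i^2 mod 11 = [5, 9, 4, 3, 1].
  S_2 = Σ v_i α_i^2 r_i = 5·5·8 + 9·9·2 + 8·4·1 + 8·3·5 + 3·1·10 = 544 ≡ 5.
  S = (4, 3, 5) ≠ 0, so r is not a codeword (an error is present).
Step 3: locate the error. For a single error e at position i, S_ℓ = v_i·e·α_i^ℓ, so α_err = S_1/S_0.
  S_0^{−1} = 4^{−1} = 3 (mod 11), so α_err = 3·3 = 9 ≡ 9 = α_3. Error position i = 3.
  Consistency check: S_2/S_1 = 5·4 = 20 ≡ 9 = α_err ✓ (single-error assumption holds).
Step 4: error magnitude e = S_0/v_3 = S_0·∏_{j≠3}(α_3 − α_j) = 4·7 = 28 ≡ 6 (mod 11).
Step 5: correct position 3: c_3 = r_3 − e = 1 − 6 ≡ 6 (mod 11). Hence c = [8, 2, 6, 5, 10].
  Check: interpolating c through the α_i gives m(x) = 3 + 4·x (degree < 2) with m(α_i) = c_i for every i, so c is indeed a codeword.


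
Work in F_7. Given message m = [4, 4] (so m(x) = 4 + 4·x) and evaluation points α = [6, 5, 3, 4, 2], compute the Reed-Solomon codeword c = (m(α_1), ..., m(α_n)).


c = [0, 3, 2, 6, 5]

Message polynomial: m(x) = 4 + 4·x (mod 7).
For each evaluation point α_i, compute m(α_i) mod 7:
  α_1 = 6: Horner steps 4 → 0, so m(6) = 0.
  α_2 = 5: Horner steps 4 → 3, so m(5) = 3.
  α_3 = 3: Horner steps 4 → 2, so m(3) = 2.
  α_4 = 4: Horner steps 4 → 6, so m(4) = 6.
  α_5 = 2: Horner steps 4 → 5, so m(2) = 5.
Codeword c = [0, 3, 2, 6, 5] ∈ F_7^5.


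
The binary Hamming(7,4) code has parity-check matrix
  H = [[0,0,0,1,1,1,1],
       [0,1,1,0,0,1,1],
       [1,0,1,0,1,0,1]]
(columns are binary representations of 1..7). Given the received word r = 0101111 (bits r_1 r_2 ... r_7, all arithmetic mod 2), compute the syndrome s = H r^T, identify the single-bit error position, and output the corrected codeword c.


s = (0, 1, 0)^T, error position = 2, corrected codeword c = 0001111

Compute s = H r^T mod 2 one row at a time:
  s_1 = 1 + 1 + 1 + 1 = 4 ≡ 0 (mod 2).
  s_2 = 1 + 0 + 1 + 1 = 3 ≡ 1 (mod 2).
  s_3 = 0 + 0 + 1 + 1 = 2 ≡ 0 (mod 2).
s = (0, 1, 0)^T — this equals column 2 of H (binary 010), so error is at position 2.
Correct: flip bit 2 of r = 0101111 to get c = 0001111.


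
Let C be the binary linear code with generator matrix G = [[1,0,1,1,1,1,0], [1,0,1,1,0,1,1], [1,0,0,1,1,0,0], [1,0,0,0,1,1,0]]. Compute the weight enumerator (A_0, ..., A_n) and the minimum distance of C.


Weight distribution: A_0 = 1, A_2 = 4, A_3 = 6, A_4 = 3, A_5 = 2. Minimum distance d = 2.

Enumerate all 2^4 = 16 messages m ∈ F_2^4.
For each, compute codeword c = mG in F_2^7, then tally its weight.
  m = 0000 → c = 0000000, weight = 0.
  m = 1000 → c = 1011110, weight = 5.
  m = 0100 → c = 1011011, weight = 5.
  m = 1100 → c = 0000101, weight = 2.
  m = 0010 → c = 1001100, weight = 3.
  m = 1010 → c = 0010010, weight = 2.
  m = 0110 → c = 0010111, weight = 4.
  m = 1110 → c = 1001001, weight = 3.
  m = 0001 → c = 1000110, weight = 3.
  m = 1001 → c = 0011000, weight = 2.
  m = 0101 → c = 0011101, weight = 4.
  m = 1101 → c = 1000011, weight = 3.
  m = 0011 → c = 0001010, weight = 2.
  m = 1011 → c = 1010100, weight = 3.
  m = 0111 → c = 1010001, weight = 3.
  m = 1111 → c = 0001111, weight = 4.
Tally weights:
  weight 0: 1 codewords.
  weight 2: 4 codewords.
  weight 3: 6 codewords.
  weight 4: 3 codewords.
  weight 5: 2 codewords.
Minimum distance d = smallest w > 0 with A_w > 0 = 2.
Sanity: Σ A_w = 16 = 2^4 = 16 ✓.


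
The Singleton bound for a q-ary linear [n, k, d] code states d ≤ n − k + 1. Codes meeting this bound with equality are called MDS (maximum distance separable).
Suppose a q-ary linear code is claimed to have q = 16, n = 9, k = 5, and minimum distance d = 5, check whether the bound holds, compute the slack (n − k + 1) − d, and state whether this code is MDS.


Singleton RHS = n − k + 1 = 5, slack = 0, bound satisfied, MDS.

Singleton bound: d ≤ n − k + 1.
Here n = 9, k = 5, so n − k + 1 = 5.
Given d = 5, check d ≤ 5: YES.
Slack = (n − k + 1) − d = 0.
The code is MDS (slack = 0).
Description: the claimed parameters are [9, 5, 5]_16; such a code would be MDS (meets Singleton bound).


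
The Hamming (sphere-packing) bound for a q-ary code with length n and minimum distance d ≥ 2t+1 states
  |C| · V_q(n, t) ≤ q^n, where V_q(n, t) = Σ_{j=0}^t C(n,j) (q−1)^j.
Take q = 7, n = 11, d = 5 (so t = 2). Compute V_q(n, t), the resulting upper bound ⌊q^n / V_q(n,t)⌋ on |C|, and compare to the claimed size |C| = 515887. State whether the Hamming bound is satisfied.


V_q(n, t) = 2047, q^n = 1977326743, Hamming bound = 965963, |C| = 515887 ≤ bound (satisfied).

Step 1: Compute V_q(n, t) = Σ_{j=0}^2 C(n, j) (q−1)^j.
  j = 0: C(11,0)·(6)^0 = 1·1 = 1.
  j = 1: C(11,1)·(6)^1 = 11·6 = 66.
  j = 2: C(11,2)·(6)^2 = 55·36 = 1980.
  V_q(n, t) = 1 + 66 + 1980 = 2047.
Step 2: q^n = 7^11 = 1977326743.
Step 3: Hamming bound ⌊q^n / V_q(n,t)⌋ = ⌊1977326743/2047⌋ = 965963.
Step 4: Compare |C| = 515887 to 965963: satisfied.
The claimed |C| lies below the Hamming bound.


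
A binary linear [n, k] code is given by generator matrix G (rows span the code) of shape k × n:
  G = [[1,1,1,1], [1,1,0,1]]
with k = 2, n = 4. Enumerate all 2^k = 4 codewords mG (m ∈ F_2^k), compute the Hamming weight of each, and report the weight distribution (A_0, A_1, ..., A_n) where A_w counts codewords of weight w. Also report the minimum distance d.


Weight distribution: A_0 = 1, A_1 = 1, A_3 = 1, A_4 = 1. Minimum distance d = 1.

Enumerate all 2^2 = 4 messages m ∈ F_2^2.
For each, compute codeword c = mG in F_2^4, then tally its weight.
  m = 00 → c = 0000, weight = 0.
  m = 10 → c = 1111, weight = 4.
  m = 01 → c = 1101, weight = 3.
  m = 11 → c = 0010, weight = 1.
Tally weights:
  weight 0: 1 codewords.
  weight 1: 1 codewords.
  weight 3: 1 codewords.
  weight 4: 1 codewords.
Minimum distance d = smallest w > 0 with A_w > 0 = 1.
Sanity: Σ A_w = 4 = 2^2 = 4 ✓.


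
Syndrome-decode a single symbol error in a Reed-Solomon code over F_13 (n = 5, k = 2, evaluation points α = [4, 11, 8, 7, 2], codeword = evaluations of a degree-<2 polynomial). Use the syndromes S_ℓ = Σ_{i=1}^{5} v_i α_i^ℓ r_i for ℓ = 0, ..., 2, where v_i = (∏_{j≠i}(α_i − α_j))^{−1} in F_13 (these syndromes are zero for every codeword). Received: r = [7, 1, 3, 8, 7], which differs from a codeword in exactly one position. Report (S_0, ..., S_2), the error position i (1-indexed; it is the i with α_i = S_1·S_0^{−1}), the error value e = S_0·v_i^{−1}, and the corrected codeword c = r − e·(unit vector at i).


S = (10, 1, 4), error at position 1, error magnitude e = 10, c = [10, 1, 3, 8, 7].

Step 1: column multipliers v_i = (∏_{j≠i}(α_i − α_j))^{−1} mod 13.
  i = 1 (α = 4): (4−11)(4−8)(4−7)(4−2) = (−7)·(−4)·(−3)·2 = −168 ≡ 1, so v_1 = 1^{−1} = 1 (mod 13).
  i = 2 (α = 11): (11−4)(11−8)(11−7)(11−2) = 7·3·4·9 = 756 ≡ 2, so v_2 = 2^{−1} = 7 (mod 13).
  i = 3 (α = 8): (8−4)(8−11)(8−7)(8−2) = 4·(−3)·1·6 = −72 ≡ 6, so v_3 = 6^{−1} = 11 (mod 13).
  i = 4 (α = 7): (7−4)(7−11)(7−8)(7−2) = 3·(−4)·(−1)·5 = 60 ≡ 8, so v_4 = 8^{−1} = 5 (mod 13).
  i = 5 (α = 2): (2−4)(2−11)(2−8)(2−7) = (−2)·(−9)·(−6)·(−5) = 540 ≡ 7, so v_5 = 7^{−1} = 2 (mod 13).
  v = [1, 7, 11, 5, 2].
Step 2: syndromes of r = [7, 1, 3, 8, 7] (all sums mod 13).
  S_0 = Σ v_i r_i = 1·7 + 7·1 + 11·3 + 5·8 + 2·7 = 101 ≡ 10.
  S_1 = Σ v_i α_i r_i = 1·4·7 + 7·11·1 + 11·8·3 + 5·7·8 + 2·2·7 = 677 ≡ 1.
  α_i^2 mod 13 = [3, 4, 12, 10, 4].
  S_2 = Σ v_i α_i^2 r_i = 1·3·7 + 7·4·1 + 11·12·3 + 5·10·8 + 2·4·7 = 901 ≡ 4.
  S = (10, 1, 4) ≠ 0, so r is not a codeword (an error is present).
Step 3: locate the error. For a single error e at position i, S_ℓ = v_i·e·α_i^ℓ, so α_err = S_1/S_0.
  S_0^{−1} = 10^{−1} = 4 (mod 13), so α_err = 1·4 = 4 ≡ 4 = α_1. Error position i = 1.
  Consistency check: S_2/S_1 = 4·1 = 4 ≡ 4 = α_err ✓ (single-error assumption holds).
Step 4: error magnitude e = S_0/v_1 = S_0·∏_{j≠1}(α_1 − α_j) = 10·1 = 10 ≡ 10 (mod 13).
Step 5: correct position 1: c_1 = r_1 − e = 7 − 10 ≡ 10 (mod 13). Hence c = [10, 1, 3, 8, 7].
  Check: interpolating c through the α_i gives m(x) = 4 + 8·x (degree < 2) with m(α_i) = c_i for every i, so c is indeed a codeword.


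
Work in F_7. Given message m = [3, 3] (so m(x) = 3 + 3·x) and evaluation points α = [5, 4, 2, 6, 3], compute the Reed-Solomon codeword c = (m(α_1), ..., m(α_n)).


c = [4, 1, 2, 0, 5]

Message polynomial: m(x) = 3 + 3·x (mod 7).
For each evaluation point α_i, compute m(α_i) mod 7:
  α_1 = 5: Horner steps 3 → 4, so m(5) = 4.
  α_2 = 4: Horner steps 3 → 1, so m(4) = 1.
  α_3 = 2: Horner steps 3 → 2, so m(2) = 2.
  α_4 = 6: Horner steps 3 → 0, so m(6) = 0.
  α_5 = 3: Horner steps 3 → 5, so m(3) = 5.
Codeword c = [4, 1, 2, 0, 5] ∈ F_7^5.


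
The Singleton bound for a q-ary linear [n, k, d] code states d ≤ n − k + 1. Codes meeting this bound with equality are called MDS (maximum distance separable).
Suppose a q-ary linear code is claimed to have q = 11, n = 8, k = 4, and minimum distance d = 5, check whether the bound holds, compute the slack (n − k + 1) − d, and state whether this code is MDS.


Singleton RHS = n − k + 1 = 5, slack = 0, bound satisfied, MDS.

Singleton bound: d ≤ n − k + 1.
Here n = 8, k = 4, so n − k + 1 = 5.
Given d = 5, check d ≤ 5: YES.
Slack = (n − k + 1) − d = 0.
The code is MDS (slack = 0).
Description: the claimed parameters are [8, 4, 5]_11; such a code would be MDS (meets Singleton bound).


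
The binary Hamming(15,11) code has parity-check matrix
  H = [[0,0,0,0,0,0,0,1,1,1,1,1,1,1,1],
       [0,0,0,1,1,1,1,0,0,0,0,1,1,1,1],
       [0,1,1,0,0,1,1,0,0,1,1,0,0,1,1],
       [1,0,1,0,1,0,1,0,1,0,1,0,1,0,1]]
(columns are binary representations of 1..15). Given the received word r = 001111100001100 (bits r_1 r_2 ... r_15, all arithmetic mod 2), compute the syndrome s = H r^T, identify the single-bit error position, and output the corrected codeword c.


s = (0, 0, 1, 0)^T, error position = 2, corrected codeword c = 011111100001100

Compute s = H r^T mod 2 one row at a time:
  s_1 = 0 + 0 + 0 + 0 + 1 + 1 + 0 + 0 = 2 ≡ 0 (mod 2).
  s_2 = 1 + 1 + 1 + 1 + 1 + 1 + 0 + 0 = 6 ≡ 0 (mod 2).
  s_3 = 0 + 1 + 1 + 1 + 0 + 0 + 0 + 0 = 3 ≡ 1 (mod 2).
  s_4 = 0 + 1 + 1 + 1 + 0 + 0 + 1 + 0 = 4 ≡ 0 (mod 2).
s = (0, 0, 1, 0)^T — this equals column 2 of H (binary 0010), so error is at position 2.
Correct: flip bit 2 of r = 001111100001100 to get c = 011111100001100.


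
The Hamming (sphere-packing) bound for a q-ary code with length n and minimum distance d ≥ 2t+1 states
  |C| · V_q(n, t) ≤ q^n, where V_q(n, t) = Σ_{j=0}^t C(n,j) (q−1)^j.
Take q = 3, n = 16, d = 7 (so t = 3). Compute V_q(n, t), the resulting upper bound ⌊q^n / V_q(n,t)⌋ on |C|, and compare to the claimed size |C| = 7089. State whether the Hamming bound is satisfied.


V_q(n, t) = 4993, q^n = 43046721, Hamming bound = 8621, |C| = 7089 ≤ bound (satisfied).

Step 1: Compute V_q(n, t) = Σ_{j=0}^3 C(n, j) (q−1)^j.
  j = 0: C(16,0)·(2)^0 = 1·1 = 1.
  j = 1: C(16,1)·(2)^1 = 16·2 = 32.
  j = 2: C(16,2)·(2)^2 = 120·4 = 480.
  j = 3: C(16,3)·(2)^3 = 560·8 = 4480.
  V_q(n, t) = 1 + 32 + 480 + 4480 = 4993.
Step 2: q^n = 3^16 = 43046721.
Step 3: Hamming bound ⌊q^n / V_q(n,t)⌋ = ⌊43046721/4993⌋ = 8621.
Step 4: Compare |C| = 7089 to 8621: satisfied.
The claimed |C| lies below the Hamming bound.


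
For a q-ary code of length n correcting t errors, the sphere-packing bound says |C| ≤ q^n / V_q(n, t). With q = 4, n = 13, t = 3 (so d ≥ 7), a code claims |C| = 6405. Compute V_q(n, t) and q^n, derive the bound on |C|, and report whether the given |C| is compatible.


V_q(n, t) = 8464, q^n = 67108864, Hamming bound = 7928, |C| = 6405 ≤ bound (satisfied).

Step 1: Compute V_q(n, t) = Σ_{j=0}^3 C(n, j) (q−1)^j.
  j = 0: C(13,0)·(3)^0 = 1·1 = 1.
  j = 1: C(13,1)·(3)^1 = 13·3 = 39.
  j = 2: C(13,2)·(3)^2 = 78·9 = 702.
  j = 3: C(13,3)·(3)^3 = 286·27 = 7722.
  V_q(n, t) = 1 + 39 + 702 + 7722 = 8464.
Step 2: q^n = 4^13 = 67108864.
Step 3: Hamming bound ⌊q^n / V_q(n,t)⌋ = ⌊67108864/8464⌋ = 7928.
Step 4: Compare |C| = 6405 to 7928: satisfied.
The claimed |C| lies below the Hamming bound.


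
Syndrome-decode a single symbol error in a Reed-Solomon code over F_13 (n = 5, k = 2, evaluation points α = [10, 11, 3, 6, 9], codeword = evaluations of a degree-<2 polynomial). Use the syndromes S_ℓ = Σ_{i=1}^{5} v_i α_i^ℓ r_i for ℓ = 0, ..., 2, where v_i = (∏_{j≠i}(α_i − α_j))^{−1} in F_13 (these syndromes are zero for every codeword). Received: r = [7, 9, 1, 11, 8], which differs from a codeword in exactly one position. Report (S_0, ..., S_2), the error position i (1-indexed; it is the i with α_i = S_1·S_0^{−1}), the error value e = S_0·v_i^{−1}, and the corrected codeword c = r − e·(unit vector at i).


S = (8, 10, 6), error at position 2, error magnitude e = 3, c = [7, 6, 1, 11, 8].

Step 1: column multipliers v_i = (∏_{j≠i}(α_i − α_j))^{−1} mod 13.
  i = 1 (α = 10): (10−11)(10−3)(10−6)(10−9) = (−1)·7·4·1 = −28 ≡ 11, so v_1 = 11^{−1} = 6 (mod 13).
  i = 2 (α = 11): (11−10)(11−3)(11−6)(11−9) = 1·8·5·2 = 80 ≡ 2, so v_2 = 2^{−1} = 7 (mod 13).
  i = 3 (α = 3): (3−10)(3−11)(3−6)(3−9) = (−7)·(−8)·(−3)·(−6) = 1008 ≡ 7, so v_3 = 7^{−1} = 2 (mod 13).
  i = 4 (α = 6): (6−10)(6−11)(6−3)(6−9) = (−4)·(−5)·3·(−3) = −180 ≡ 2, so v_4 = 2^{−1} = 7 (mod 13).
  i = 5 (α = 9): (9−10)(9−11)(9−3)(9−6) = (−1)·(−2)·6·3 = 36 ≡ 10, so v_5 = 10^{−1} = 4 (mod 13).
  v = [6, 7, 2, 7, 4].
Step 2: syndromes of r = [7, 9, 1, 11, 8] (all sums mod 13).
  S_0 = Σ v_i r_i = 6·7 + 7·9 + 2·1 + 7·11 + 4·8 = 216 ≡ 8.
  S_1 = Σ v_i α_i r_i = 6·10·7 + 7·11·9 + 2·3·1 + 7·6·11 + 4·9·8 = 1869 ≡ 10.
  α_i^2 mod 13 = [9, 4, 9, 10, 3].
  S_2 = Σ v_i α_i^2 r_i = 6·9·7 + 7·4·9 + 2·9·1 + 7·10·11 + 4·3·8 = 1514 ≡ 6.
  S = (8, 10, 6) ≠ 0, so r is not a codeword (an error is present).
Step 3: locate the error. For a single error e at position i, S_ℓ = v_i·e·α_i^ℓ, so α_err = S_1/S_0.
  S_0^{−1} = 8^{−1} = 5 (mod 13), so α_err = 10·5 = 50 ≡ 11 = α_2. Error position i = 2.
  Consistency check: S_2/S_1 = 6·4 = 24 ≡ 11 = α_err ✓ (single-error assumption holds).
Step 4: error magnitude e = S_0/v_2 = S_0·∏_{j≠2}(α_2 − α_j) = 8·2 = 16 ≡ 3 (mod 13).
Step 5: correct position 2: c_2 = r_2 − e = 9 − 3 ≡ 6 (mod 13). Hence c = [7, 6, 1, 11, 8].
  Check: interpolating c through the α_i gives m(x) = 4 + 12·x (degree < 2) with m(α_i) = c_i for every i, so c is indeed a codeword.


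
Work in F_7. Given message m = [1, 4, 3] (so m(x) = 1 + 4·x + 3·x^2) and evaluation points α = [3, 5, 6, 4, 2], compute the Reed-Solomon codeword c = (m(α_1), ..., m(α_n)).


c = [5, 5, 0, 2, 0]

Message polynomial: m(x) = 1 + 4·x + 3·x^2 (mod 7).
For each evaluation point α_i, compute m(α_i) mod 7:
  α_1 = 3: Horner steps 3 → 6 → 5, so m(3) = 5.
  α_2 = 5: Horner steps 3 → 5 → 5, so m(5) = 5.
  α_3 = 6: Horner steps 3 → 1 → 0, so m(6) = 0.
  α_4 = 4: Horner steps 3 → 2 → 2, so m(4) = 2.
  α_5 = 2: Horner steps 3 → 3 → 0, so m(2) = 0.
Codeword c = [5, 5, 0, 2, 0] ∈ F_7^5.


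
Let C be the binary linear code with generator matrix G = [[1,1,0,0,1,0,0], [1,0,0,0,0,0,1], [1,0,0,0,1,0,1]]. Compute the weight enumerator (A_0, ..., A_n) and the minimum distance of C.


Weight distribution: A_0 = 1, A_1 = 1, A_2 = 3, A_3 = 3. Minimum distance d = 1.

Enumerate all 2^3 = 8 messages m ∈ F_2^3.
For each, compute codeword c = mG in F_2^7, then tally its weight.
  m = 000 → c = 0000000, weight = 0.
  m = 100 → c = 1100100, weight = 3.
  m = 010 → c = 1000001, weight = 2.
  m = 110 → c = 0100101, weight = 3.
  m = 001 → c = 1000101, weight = 3.
  m = 101 → c = 0100001, weight = 2.
  m = 011 → c = 0000100, weight = 1.
  m = 111 → c = 1100000, weight = 2.
Tally weights:
  weight 0: 1 codewords.
  weight 1: 1 codewords.
  weight 2: 3 codewords.
  weight 3: 3 codewords.
Minimum distance d = smallest w > 0 with A_w > 0 = 1.
Sanity: Σ A_w = 8 = 2^3 = 8 ✓.


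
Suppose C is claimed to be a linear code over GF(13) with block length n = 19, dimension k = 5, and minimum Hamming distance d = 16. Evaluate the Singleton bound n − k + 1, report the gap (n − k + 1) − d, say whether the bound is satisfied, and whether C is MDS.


Singleton RHS = n − k + 1 = 15, slack = -1, bound violated (no such code; not MDS).

Singleton bound: d ≤ n − k + 1.
Here n = 19, k = 5, so n − k + 1 = 15.
Given d = 16, check d ≤ 15: NO.
Slack = (n − k + 1) − d = -1.
The slack is negative: d = 16 exceeds n − k + 1 = 15 by 1, so the Singleton bound is violated and no linear [19, 5, 16]_13 code can exist. In particular it is not MDS (MDS requires d = n − k + 1 exactly).
Description: the claimed parameters are [19, 5, 16]_13; such a code would be impossible (violates the Singleton bound).


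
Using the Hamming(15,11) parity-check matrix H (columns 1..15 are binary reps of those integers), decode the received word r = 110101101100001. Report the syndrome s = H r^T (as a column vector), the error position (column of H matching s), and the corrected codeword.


s = (1, 0, 1, 0)^T, error position = 10, corrected codeword c = 110101101000001

Compute s = H r^T mod 2 one row at a time:
  s_1 = 0 + 1 + 1 + 0 + 0 + 0 + 0 + 1 = 3 ≡ 1 (mod 2).
  s_2 = 1 + 0 + 1 + 1 + 0 + 0 + 0 + 1 = 4 ≡ 0 (mod 2).
  s_3 = 1 + 0 + 1 + 1 + 1 + 0 + 0 + 1 = 5 ≡ 1 (mod 2).
  s_4 = 1 + 0 + 0 + 1 + 1 + 0 + 0 + 1 = 4 ≡ 0 (mod 2).
s = (1, 0, 1, 0)^T — this equals column 10 of H (binary 1010), so error is at position 10.
Correct: flip bit 10 of r = 110101101100001 to get c = 110101101000001.


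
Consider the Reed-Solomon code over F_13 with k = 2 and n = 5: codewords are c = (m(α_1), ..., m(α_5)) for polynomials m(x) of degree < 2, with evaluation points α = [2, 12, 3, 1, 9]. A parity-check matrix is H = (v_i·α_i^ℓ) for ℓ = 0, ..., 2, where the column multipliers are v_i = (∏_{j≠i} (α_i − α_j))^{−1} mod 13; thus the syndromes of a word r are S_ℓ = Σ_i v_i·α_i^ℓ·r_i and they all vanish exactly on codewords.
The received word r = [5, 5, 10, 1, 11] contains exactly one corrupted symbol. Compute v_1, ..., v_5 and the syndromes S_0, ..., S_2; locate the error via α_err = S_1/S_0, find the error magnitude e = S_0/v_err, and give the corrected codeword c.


S = (4, 8, 3), error at position 1, error magnitude e = 6, c = [12, 5, 10, 1, 11].

Step 1: column multipliers v_i = (∏_{j≠i}(α_i − α_j))^{−1} mod 13.
  i = 1 (α = 2): (2−12)(2−3)(2−1)(2−9) = (−10)·(−1)·1·(−7) = −70 ≡ 8, so v_1 = 8^{−1} = 5 (mod 13).
  i = 2 (α = 12): (12−2)(12−3)(12−1)(12−9) = 10·9·11·3 = 2970 ≡ 6, so v_2 = 6^{−1} = 11 (mod 13).
  i = 3 (α = 3): (3−2)(3−12)(3−1)(3−9) = 1·(−9)·2·(−6) = 108 ≡ 4, so v_3 = 4^{−1} = 10 (mod 13).
  i = 4 (α = 1): (1−2)(1−12)(1−3)(1−9) = (−1)·(−11)·(−2)·(−8) = 176 ≡ 7, so v_4 = 7^{−1} = 2 (mod 13).
  i = 5 (α = 9): (9−2)(9−12)(9−3)(9−1) = 7·(−3)·6·8 = −1008 ≡ 6, so v_5 = 6^{−1} = 11 (mod 13).
  v = [5, 11, 10, 2, 11].
Step 2: syndromes of r = [5, 5, 10, 1, 11] (all sums mod 13).
  S_0 = Σ v_i r_i = 5·5 + 11·5 + 10·10 + 2·1 + 11·11 = 303 ≡ 4.
  S_1 = Σ v_i α_i r_i = 5·2·5 + 11·12·5 + 10·3·10 + 2·1·1 + 11·9·11 = 2101 ≡ 8.
  α_i^2 mod 13 = [4, 1, 9, 1, 3].
  S_2 = Σ v_i α_i^2 r_i = 5·4·5 + 11·1·5 + 10·9·10 + 2·1·1 + 11·3·11 = 1420 ≡ 3.
  S = (4, 8, 3) ≠ 0, so r is not a codeword (an error is present).
Step 3: locate the error. For a single error e at position i, S_ℓ = v_i·e·α_i^ℓ, so α_err = S_1/S_0.
  S_0^{−1} = 4^{−1} = 10 (mod 13), so α_err = 8·10 = 80 ≡ 2 = α_1. Error position i = 1.
  Consistency check: S_2/S_1 = 3·5 = 15 ≡ 2 = α_err ✓ (single-error assumption holds).
Step 4: error magnitude e = S_0/v_1 = S_0·∏_{j≠1}(α_1 − α_j) = 4·8 = 32 ≡ 6 (mod 13).
Step 5: correct position 1: c_1 = r_1 − e = 5 − 6 ≡ 12 (mod 13). Hence c = [12, 5, 10, 1, 11].
  Check: interpolating c through the α_i gives m(x) = 3 + 11·x (degree < 2) with m(α_i) = c_i for every i, so c is indeed a codeword.


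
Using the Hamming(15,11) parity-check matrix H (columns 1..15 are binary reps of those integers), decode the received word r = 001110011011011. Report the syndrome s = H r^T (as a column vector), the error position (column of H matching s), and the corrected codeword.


s = (0, 1, 0, 1)^T, error position = 5, corrected codeword c = 001100011011011

Compute s = H r^T mod 2 one row at a time:
  s_1 = 1 + 1 + 0 + 1 + 1 + 0 + 1 + 1 = 6 ≡ 0 (mod 2).
  s_2 = 1 + 1 + 0 + 0 + 1 + 0 + 1 + 1 = 5 ≡ 1 (mod 2).
  s_3 = 0 + 1 + 0 + 0 + 0 + 1 + 1 + 1 = 4 ≡ 0 (mod 2).
  s_4 = 0 + 1 + 1 + 0 + 1 + 1 + 0 + 1 = 5 ≡ 1 (mod 2).
s = (0, 1, 0, 1)^T — this equals column 5 of H (binary 0101), so error is at position 5.
Correct: flip bit 5 of r = 001110011011011 to get c = 001100011011011.


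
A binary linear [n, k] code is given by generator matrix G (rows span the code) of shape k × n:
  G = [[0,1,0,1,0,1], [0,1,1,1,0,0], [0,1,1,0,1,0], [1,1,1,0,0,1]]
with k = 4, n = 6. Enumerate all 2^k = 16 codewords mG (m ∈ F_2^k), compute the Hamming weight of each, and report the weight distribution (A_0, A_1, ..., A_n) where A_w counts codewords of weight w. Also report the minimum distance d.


Weight distribution: A_0 = 1, A_2 = 3, A_3 = 8, A_4 = 3, A_6 = 1. Minimum distance d = 2.

Enumerate all 2^4 = 16 messages m ∈ F_2^4.
For each, compute codeword c = mG in F_2^6, then tally its weight.
  m = 0000 → c = 000000, weight = 0.
  m = 1000 → c = 010101, weight = 3.
  m = 0100 → c = 011100, weight = 3.
  m = 1100 → c = 001001, weight = 2.
  m = 0010 → c = 011010, weight = 3.
  m = 1010 → c = 001111, weight = 4.
  m = 0110 → c = 000110, weight = 2.
  m = 1110 → c = 010011, weight = 3.
  m = 0001 → c = 111001, weight = 4.
  m = 1001 → c = 101100, weight = 3.
  m = 0101 → c = 100101, weight = 3.
  m = 1101 → c = 110000, weight = 2.
  m = 0011 → c = 100011, weight = 3.
  m = 1011 → c = 110110, weight = 4.
  m = 0111 → c = 111111, weight = 6.
  m = 1111 → c = 101010, weight = 3.
Tally weights:
  weight 0: 1 codewords.
  weight 2: 3 codewords.
  weight 3: 8 codewords.
  weight 4: 3 codewords.
  weight 6: 1 codewords.
Minimum distance d = smallest w > 0 with A_w > 0 = 2.
Sanity: Σ A_w = 16 = 2^4 = 16 ✓.


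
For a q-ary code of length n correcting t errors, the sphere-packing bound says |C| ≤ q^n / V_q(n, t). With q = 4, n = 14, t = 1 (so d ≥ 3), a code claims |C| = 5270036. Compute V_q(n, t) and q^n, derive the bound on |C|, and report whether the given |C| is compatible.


V_q(n, t) = 43, q^n = 268435456, Hamming bound = 6242685, |C| = 5270036 ≤ bound (satisfied).

Step 1: Compute V_q(n, t) = Σ_{j=0}^1 C(n, j) (q−1)^j.
  j = 0: C(14,0)·(3)^0 = 1·1 = 1.
  j = 1: C(14,1)·(3)^1 = 14·3 = 42.
  V_q(n, t) = 1 + 42 = 43.
Step 2: q^n = 4^14 = 268435456.
Step 3: Hamming bound ⌊q^n / V_q(n,t)⌋ = ⌊268435456/43⌋ = 6242685.
Step 4: Compare |C| = 5270036 to 6242685: satisfied.
The claimed |C| lies below the Hamming bound.


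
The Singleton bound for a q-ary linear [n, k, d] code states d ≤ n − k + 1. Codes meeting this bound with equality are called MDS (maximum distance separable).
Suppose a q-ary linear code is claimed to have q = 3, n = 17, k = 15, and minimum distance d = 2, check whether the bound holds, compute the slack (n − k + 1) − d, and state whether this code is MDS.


Singleton RHS = n − k + 1 = 3, slack = 1, bound satisfied, not MDS.

Singleton bound: d ≤ n − k + 1.
Here n = 17, k = 15, so n − k + 1 = 3.
Given d = 2, check d ≤ 3: YES.
Slack = (n − k + 1) − d = 1.
The code is NOT MDS (slack = 1 > 0).
Description: the claimed parameters are [17, 15, 2]_3; such a code would be non-MDS.


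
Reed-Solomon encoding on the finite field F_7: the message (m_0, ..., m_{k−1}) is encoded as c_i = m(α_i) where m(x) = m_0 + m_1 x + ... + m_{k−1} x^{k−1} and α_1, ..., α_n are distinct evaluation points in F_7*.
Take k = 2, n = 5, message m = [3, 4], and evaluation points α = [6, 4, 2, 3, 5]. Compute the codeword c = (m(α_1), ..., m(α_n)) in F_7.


c = [6, 5, 4, 1, 2]

Message polynomial: m(x) = 3 + 4·x (mod 7).
For each evaluation point α_i, compute m(α_i) mod 7:
  α_1 = 6: Horner steps 4 → 6, so m(6) = 6.
  α_2 = 4: Horner steps 4 → 5, so m(4) = 5.
  α_3 = 2: Horner steps 4 → 4, so m(2) = 4.
  α_4 = 3: Horner steps 4 → 1, so m(3) = 1.
  α_5 = 5: Horner steps 4 → 2, so m(5) = 2.
Codeword c = [6, 5, 4, 1, 2] ∈ F_7^5.
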